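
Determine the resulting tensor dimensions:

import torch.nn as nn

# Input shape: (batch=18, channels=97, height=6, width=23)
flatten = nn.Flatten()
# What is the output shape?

Input shape: (18, 97, 6, 23)
Output shape: (18, 13386)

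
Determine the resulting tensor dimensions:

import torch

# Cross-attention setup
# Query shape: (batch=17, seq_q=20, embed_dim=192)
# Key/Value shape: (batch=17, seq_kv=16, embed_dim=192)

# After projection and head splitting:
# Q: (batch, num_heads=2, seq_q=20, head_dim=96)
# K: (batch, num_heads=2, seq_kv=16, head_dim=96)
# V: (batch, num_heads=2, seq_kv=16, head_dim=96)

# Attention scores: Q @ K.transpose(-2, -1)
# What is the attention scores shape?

Input shape: (17, 20, 192)
Output shape: (17, 2, 20, 16)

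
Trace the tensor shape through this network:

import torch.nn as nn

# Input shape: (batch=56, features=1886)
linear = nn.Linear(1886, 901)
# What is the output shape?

Input shape: (56, 1886)
Output shape: (56, 901)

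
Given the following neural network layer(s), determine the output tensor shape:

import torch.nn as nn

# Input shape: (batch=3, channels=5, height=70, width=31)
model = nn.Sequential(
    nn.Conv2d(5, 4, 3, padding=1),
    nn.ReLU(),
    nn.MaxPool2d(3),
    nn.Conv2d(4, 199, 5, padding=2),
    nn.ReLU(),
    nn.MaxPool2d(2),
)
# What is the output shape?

Input shape: (3, 5, 70, 31)
  -> after first Conv2d: (3, 4, 70, 31)
  -> after first MaxPool2d: (3, 4, 23, 10)
  -> after second Conv2d: (3, 199, 23, 10)
Output shape: (3, 199, 11, 5)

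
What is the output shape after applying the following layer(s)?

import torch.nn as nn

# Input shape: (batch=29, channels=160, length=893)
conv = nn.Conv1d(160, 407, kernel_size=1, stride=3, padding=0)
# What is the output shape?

Input shape: (29, 160, 893)
Output shape: (29, 407, 298)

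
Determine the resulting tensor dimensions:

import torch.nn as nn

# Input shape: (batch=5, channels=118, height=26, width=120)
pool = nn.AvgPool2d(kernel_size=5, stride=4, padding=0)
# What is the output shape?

Input shape: (5, 118, 26, 120)
Output shape: (5, 118, 6, 29)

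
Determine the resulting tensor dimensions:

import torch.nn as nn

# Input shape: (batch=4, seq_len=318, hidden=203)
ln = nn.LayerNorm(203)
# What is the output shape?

Input shape: (4, 318, 203)
Output shape: (4, 318, 203)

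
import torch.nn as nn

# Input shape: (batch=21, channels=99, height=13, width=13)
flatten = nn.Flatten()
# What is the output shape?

Input shape: (21, 99, 13, 13)
Output shape: (21, 16731)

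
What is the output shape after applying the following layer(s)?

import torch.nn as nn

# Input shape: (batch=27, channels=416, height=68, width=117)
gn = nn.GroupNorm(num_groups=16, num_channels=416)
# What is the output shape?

Input shape: (27, 416, 68, 117)
Output shape: (27, 416, 68, 117)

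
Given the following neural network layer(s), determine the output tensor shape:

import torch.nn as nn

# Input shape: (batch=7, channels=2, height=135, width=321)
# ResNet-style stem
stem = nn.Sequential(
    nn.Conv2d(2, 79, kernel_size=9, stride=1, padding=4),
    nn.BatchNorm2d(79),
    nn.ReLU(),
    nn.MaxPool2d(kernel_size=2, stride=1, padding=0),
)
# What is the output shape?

Input shape: (7, 2, 135, 321)
  -> after Conv2d 9x9 stride=1: (7, 79, 135, 321)
Output shape: (7, 79, 134, 320)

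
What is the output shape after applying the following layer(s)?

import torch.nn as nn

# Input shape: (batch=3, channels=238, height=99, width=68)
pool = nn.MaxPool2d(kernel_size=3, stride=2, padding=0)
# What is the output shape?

Input shape: (3, 238, 99, 68)
Output shape: (3, 238, 49, 33)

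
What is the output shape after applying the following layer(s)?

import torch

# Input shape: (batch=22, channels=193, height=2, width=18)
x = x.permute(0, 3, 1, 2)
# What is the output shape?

Input shape: (22, 193, 2, 18)
Output shape: (22, 18, 193, 2)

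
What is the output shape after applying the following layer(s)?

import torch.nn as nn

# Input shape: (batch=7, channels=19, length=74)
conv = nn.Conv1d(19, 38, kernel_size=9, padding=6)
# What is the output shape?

Input shape: (7, 19, 74)
Output shape: (7, 38, 78)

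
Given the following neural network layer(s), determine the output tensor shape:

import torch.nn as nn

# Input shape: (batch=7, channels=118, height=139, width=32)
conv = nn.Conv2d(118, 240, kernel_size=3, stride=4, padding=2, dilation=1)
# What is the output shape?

Input shape: (7, 118, 139, 32)
Output shape: (7, 240, 36, 9)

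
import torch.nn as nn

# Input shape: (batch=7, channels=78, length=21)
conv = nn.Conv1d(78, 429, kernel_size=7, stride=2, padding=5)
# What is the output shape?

Input shape: (7, 78, 21)
Output shape: (7, 429, 13)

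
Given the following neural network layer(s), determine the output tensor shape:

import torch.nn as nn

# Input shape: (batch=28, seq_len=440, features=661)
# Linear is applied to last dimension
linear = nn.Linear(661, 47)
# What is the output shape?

Input shape: (28, 440, 661)
Output shape: (28, 440, 47)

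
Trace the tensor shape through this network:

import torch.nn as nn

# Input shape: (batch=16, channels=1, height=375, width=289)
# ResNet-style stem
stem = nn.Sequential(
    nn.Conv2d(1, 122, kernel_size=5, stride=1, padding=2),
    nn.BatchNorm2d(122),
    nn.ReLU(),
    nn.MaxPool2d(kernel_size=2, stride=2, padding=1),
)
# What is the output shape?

Input shape: (16, 1, 375, 289)
  -> after Conv2d 5x5 stride=1: (16, 122, 375, 289)
Output shape: (16, 122, 188, 145)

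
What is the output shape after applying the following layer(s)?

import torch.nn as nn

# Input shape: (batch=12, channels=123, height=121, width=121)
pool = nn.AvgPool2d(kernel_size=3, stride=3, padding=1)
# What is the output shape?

Input shape: (12, 123, 121, 121)
Output shape: (12, 123, 41, 41)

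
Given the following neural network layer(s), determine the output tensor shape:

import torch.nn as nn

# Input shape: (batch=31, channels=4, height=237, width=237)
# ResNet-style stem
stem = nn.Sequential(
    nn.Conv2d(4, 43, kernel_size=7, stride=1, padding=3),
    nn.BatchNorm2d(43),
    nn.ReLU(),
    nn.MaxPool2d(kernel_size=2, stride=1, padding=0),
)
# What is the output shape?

Input shape: (31, 4, 237, 237)
  -> after Conv2d 7x7 stride=1: (31, 43, 237, 237)
Output shape: (31, 43, 236, 236)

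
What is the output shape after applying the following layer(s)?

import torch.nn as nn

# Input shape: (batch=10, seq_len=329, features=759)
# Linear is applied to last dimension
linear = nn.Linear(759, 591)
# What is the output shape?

Input shape: (10, 329, 759)
Output shape: (10, 329, 591)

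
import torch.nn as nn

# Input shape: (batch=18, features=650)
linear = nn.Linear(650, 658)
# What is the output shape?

Input shape: (18, 650)
Output shape: (18, 658)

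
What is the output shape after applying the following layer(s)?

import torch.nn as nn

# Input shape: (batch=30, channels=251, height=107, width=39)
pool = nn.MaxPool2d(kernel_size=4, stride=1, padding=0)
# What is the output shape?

Input shape: (30, 251, 107, 39)
Output shape: (30, 251, 104, 36)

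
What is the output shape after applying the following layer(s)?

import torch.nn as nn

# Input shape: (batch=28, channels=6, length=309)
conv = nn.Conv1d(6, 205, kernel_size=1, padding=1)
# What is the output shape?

Input shape: (28, 6, 309)
Output shape: (28, 205, 311)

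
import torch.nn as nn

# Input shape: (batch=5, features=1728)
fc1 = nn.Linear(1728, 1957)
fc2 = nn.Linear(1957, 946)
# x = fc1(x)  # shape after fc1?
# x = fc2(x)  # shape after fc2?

Input shape: (5, 1728)
  -> after fc1: (5, 1957)
Output shape: (5, 946)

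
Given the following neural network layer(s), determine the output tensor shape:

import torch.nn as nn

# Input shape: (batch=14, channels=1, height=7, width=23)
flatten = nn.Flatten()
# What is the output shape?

Input shape: (14, 1, 7, 23)
Output shape: (14, 161)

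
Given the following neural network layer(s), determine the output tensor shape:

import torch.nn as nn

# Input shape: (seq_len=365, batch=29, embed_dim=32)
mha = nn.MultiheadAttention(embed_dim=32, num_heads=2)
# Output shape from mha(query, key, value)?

Input shape: (365, 29, 32)
Output shape: (365, 29, 32)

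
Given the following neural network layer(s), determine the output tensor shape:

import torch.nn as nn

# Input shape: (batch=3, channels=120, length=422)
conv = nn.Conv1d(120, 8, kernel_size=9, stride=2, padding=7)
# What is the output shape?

Input shape: (3, 120, 422)
Output shape: (3, 8, 214)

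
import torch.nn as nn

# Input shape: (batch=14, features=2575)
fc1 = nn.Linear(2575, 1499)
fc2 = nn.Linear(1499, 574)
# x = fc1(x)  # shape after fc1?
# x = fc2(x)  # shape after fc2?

Input shape: (14, 2575)
  -> after fc1: (14, 1499)
Output shape: (14, 574)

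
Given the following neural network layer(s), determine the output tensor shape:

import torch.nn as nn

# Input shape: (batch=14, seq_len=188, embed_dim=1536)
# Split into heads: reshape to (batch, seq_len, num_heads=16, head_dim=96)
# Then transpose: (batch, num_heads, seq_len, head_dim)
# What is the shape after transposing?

Input shape: (14, 188, 1536)
  -> after reshape: (14, 188, 16, 96)
Output shape: (14, 16, 188, 96)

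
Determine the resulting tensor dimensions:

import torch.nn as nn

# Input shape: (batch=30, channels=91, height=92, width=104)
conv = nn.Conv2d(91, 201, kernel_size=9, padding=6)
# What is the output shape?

Input shape: (30, 91, 92, 104)
Output shape: (30, 201, 96, 108)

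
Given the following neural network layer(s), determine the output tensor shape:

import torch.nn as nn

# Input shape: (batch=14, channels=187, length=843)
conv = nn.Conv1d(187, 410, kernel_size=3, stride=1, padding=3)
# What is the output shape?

Input shape: (14, 187, 843)
Output shape: (14, 410, 847)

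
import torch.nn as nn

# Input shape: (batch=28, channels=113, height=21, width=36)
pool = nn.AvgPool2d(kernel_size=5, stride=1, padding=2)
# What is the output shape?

Input shape: (28, 113, 21, 36)
Output shape: (28, 113, 21, 36)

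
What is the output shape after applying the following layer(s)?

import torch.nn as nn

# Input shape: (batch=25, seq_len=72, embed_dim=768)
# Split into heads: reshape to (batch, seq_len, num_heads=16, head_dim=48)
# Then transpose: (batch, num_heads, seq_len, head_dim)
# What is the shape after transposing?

Input shape: (25, 72, 768)
  -> after reshape: (25, 72, 16, 48)
Output shape: (25, 16, 72, 48)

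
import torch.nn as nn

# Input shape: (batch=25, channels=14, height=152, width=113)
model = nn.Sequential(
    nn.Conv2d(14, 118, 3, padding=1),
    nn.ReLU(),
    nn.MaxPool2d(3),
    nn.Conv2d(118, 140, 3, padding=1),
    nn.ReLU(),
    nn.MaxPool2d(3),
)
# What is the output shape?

Input shape: (25, 14, 152, 113)
  -> after first Conv2d: (25, 118, 152, 113)
  -> after first MaxPool2d: (25, 118, 50, 37)
  -> after second Conv2d: (25, 140, 50, 37)
Output shape: (25, 140, 16, 12)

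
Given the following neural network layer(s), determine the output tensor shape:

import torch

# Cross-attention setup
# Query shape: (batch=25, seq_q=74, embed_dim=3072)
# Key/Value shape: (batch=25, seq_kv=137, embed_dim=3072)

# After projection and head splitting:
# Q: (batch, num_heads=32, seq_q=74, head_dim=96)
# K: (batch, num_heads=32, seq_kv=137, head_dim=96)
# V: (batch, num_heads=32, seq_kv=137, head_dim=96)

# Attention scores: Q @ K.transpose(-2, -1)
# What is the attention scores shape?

Input shape: (25, 74, 3072)
Output shape: (25, 32, 74, 137)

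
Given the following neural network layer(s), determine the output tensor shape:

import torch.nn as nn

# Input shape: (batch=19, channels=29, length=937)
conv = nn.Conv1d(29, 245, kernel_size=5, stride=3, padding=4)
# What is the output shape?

Input shape: (19, 29, 937)
Output shape: (19, 245, 314)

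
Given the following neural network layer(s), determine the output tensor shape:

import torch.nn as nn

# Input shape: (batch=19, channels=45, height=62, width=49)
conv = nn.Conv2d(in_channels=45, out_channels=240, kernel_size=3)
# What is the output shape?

Input shape: (19, 45, 62, 49)
Output shape: (19, 240, 60, 47)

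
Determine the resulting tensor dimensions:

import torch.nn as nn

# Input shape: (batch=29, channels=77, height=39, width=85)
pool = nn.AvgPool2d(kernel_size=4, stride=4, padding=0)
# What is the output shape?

Input shape: (29, 77, 39, 85)
Output shape: (29, 77, 9, 21)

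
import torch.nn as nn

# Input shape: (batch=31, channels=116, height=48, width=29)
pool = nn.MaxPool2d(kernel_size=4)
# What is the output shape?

Input shape: (31, 116, 48, 29)
Output shape: (31, 116, 12, 7)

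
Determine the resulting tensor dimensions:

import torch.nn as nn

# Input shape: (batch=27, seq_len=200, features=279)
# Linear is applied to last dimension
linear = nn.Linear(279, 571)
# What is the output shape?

Input shape: (27, 200, 279)
Output shape: (27, 200, 571)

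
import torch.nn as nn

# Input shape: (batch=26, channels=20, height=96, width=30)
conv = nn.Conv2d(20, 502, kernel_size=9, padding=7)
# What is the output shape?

Input shape: (26, 20, 96, 30)
Output shape: (26, 502, 102, 36)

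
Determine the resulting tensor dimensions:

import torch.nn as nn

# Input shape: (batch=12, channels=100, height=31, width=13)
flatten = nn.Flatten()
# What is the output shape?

Input shape: (12, 100, 31, 13)
Output shape: (12, 40300)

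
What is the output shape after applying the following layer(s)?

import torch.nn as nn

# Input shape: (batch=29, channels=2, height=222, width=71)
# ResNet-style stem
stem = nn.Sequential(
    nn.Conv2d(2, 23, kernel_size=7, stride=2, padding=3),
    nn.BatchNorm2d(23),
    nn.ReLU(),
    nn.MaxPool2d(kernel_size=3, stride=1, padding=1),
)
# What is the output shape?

Input shape: (29, 2, 222, 71)
  -> after Conv2d 7x7 stride=2: (29, 23, 111, 36)
Output shape: (29, 23, 111, 36)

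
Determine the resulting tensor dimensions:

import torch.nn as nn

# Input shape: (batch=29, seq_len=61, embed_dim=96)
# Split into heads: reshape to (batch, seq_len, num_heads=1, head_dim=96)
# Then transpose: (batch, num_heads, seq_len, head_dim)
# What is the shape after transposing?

Input shape: (29, 61, 96)
  -> after reshape: (29, 61, 1, 96)
Output shape: (29, 1, 61, 96)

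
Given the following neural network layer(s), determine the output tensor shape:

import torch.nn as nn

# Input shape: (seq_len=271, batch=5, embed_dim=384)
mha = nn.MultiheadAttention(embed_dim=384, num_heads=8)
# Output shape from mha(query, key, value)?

Input shape: (271, 5, 384)
Output shape: (271, 5, 384)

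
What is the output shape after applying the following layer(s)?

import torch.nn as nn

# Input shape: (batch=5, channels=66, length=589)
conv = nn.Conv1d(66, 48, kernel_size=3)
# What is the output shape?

Input shape: (5, 66, 589)
Output shape: (5, 48, 587)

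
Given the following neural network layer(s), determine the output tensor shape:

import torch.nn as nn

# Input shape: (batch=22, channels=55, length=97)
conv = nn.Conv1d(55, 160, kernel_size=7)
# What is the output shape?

Input shape: (22, 55, 97)
Output shape: (22, 160, 91)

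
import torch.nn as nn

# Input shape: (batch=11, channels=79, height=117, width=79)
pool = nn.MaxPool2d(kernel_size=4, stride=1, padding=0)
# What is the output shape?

Input shape: (11, 79, 117, 79)
Output shape: (11, 79, 114, 76)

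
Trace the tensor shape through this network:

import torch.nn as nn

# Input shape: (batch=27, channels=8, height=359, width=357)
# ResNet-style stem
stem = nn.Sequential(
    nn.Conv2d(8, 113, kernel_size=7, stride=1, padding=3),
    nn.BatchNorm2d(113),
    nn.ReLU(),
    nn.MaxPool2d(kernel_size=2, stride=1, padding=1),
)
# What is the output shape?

Input shape: (27, 8, 359, 357)
  -> after Conv2d 7x7 stride=1: (27, 113, 359, 357)
Output shape: (27, 113, 360, 358)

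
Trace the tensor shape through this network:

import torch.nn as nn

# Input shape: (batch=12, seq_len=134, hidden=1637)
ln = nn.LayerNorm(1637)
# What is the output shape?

Input shape: (12, 134, 1637)
Output shape: (12, 134, 1637)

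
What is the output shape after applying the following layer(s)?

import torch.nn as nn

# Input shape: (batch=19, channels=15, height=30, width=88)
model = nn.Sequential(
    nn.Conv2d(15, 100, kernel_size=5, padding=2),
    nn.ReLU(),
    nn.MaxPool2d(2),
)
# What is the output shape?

Input shape: (19, 15, 30, 88)
  -> after Conv2d: (19, 100, 30, 88)
  -> after ReLU: (19, 100, 30, 88)
Output shape: (19, 100, 15, 44)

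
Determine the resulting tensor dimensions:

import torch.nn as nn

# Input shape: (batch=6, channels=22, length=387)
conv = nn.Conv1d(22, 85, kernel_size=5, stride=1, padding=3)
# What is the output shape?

Input shape: (6, 22, 387)
Output shape: (6, 85, 389)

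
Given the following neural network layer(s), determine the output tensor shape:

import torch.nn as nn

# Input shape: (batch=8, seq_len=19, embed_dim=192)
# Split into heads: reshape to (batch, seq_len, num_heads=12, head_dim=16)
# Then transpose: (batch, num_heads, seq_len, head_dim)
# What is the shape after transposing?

Input shape: (8, 19, 192)
  -> after reshape: (8, 19, 12, 16)
Output shape: (8, 12, 19, 16)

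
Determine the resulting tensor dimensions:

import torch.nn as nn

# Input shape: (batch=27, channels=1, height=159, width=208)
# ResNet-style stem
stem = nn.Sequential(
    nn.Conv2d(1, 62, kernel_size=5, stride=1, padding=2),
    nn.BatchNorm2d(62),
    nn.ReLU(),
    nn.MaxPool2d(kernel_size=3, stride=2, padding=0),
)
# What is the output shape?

Input shape: (27, 1, 159, 208)
  -> after Conv2d 5x5 stride=1: (27, 62, 159, 208)
Output shape: (27, 62, 79, 103)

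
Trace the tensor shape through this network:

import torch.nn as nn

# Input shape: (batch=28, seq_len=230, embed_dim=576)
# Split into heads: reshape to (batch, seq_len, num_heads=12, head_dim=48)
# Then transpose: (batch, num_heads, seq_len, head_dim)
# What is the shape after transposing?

Input shape: (28, 230, 576)
  -> after reshape: (28, 230, 12, 48)
Output shape: (28, 12, 230, 48)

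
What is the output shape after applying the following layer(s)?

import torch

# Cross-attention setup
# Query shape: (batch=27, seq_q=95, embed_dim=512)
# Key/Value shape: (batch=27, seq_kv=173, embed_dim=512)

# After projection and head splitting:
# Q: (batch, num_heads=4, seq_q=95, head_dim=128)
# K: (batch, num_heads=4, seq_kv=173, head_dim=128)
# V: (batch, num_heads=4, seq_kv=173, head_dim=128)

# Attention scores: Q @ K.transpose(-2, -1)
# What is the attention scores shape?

Input shape: (27, 95, 512)
Output shape: (27, 4, 95, 173)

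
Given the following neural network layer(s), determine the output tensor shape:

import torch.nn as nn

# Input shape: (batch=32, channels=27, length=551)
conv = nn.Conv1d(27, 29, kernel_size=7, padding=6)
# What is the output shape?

Input shape: (32, 27, 551)
Output shape: (32, 29, 557)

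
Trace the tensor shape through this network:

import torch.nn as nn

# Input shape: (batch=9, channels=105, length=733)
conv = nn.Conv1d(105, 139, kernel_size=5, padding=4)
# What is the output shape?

Input shape: (9, 105, 733)
Output shape: (9, 139, 737)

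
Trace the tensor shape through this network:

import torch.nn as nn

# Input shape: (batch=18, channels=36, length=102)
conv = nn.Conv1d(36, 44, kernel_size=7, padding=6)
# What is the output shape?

Input shape: (18, 36, 102)
Output shape: (18, 44, 108)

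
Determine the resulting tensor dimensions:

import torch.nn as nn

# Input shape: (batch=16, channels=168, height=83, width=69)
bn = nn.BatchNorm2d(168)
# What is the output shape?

Input shape: (16, 168, 83, 69)
Output shape: (16, 168, 83, 69)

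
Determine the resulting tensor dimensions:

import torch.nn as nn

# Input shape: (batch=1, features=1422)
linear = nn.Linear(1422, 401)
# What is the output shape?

Input shape: (1, 1422)
Output shape: (1, 401)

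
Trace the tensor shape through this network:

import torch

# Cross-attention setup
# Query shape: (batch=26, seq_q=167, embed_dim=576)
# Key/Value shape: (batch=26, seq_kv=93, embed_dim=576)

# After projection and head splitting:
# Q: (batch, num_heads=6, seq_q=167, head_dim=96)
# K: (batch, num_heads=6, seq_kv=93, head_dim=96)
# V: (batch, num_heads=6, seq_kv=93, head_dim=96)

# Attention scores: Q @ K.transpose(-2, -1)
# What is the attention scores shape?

Input shape: (26, 167, 576)
Output shape: (26, 6, 167, 93)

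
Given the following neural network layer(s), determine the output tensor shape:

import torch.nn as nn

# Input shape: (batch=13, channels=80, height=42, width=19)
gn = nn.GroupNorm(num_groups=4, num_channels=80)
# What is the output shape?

Input shape: (13, 80, 42, 19)
Output shape: (13, 80, 42, 19)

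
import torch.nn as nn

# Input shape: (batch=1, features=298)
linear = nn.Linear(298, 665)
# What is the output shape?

Input shape: (1, 298)
Output shape: (1, 665)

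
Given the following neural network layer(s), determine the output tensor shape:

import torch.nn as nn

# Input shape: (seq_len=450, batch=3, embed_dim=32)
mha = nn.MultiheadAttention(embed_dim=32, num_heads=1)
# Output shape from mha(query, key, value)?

Input shape: (450, 3, 32)
Output shape: (450, 3, 32)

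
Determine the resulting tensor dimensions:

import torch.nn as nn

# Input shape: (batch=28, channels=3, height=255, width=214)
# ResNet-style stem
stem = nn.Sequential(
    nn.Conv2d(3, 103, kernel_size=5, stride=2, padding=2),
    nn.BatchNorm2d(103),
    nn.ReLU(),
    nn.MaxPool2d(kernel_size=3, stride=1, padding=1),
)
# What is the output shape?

Input shape: (28, 3, 255, 214)
  -> after Conv2d 5x5 stride=2: (28, 103, 128, 107)
Output shape: (28, 103, 128, 107)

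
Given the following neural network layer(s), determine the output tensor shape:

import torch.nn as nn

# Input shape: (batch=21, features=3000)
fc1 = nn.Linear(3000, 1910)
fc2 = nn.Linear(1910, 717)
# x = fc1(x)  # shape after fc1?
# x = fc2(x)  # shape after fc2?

Input shape: (21, 3000)
  -> after fc1: (21, 1910)
Output shape: (21, 717)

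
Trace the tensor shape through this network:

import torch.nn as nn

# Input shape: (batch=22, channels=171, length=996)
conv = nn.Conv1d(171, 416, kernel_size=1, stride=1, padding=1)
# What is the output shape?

Input shape: (22, 171, 996)
Output shape: (22, 416, 998)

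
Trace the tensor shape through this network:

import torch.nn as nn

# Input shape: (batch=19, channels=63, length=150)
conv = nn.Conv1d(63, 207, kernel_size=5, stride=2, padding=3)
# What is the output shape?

Input shape: (19, 63, 150)
Output shape: (19, 207, 76)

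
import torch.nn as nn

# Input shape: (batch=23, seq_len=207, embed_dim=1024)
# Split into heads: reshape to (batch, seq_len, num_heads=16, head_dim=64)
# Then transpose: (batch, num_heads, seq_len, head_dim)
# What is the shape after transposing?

Input shape: (23, 207, 1024)
  -> after reshape: (23, 207, 16, 64)
Output shape: (23, 16, 207, 64)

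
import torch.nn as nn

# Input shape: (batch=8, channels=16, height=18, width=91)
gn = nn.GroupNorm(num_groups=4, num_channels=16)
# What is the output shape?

Input shape: (8, 16, 18, 91)
Output shape: (8, 16, 18, 91)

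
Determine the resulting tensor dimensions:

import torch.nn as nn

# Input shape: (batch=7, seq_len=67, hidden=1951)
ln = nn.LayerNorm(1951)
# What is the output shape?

Input shape: (7, 67, 1951)
Output shape: (7, 67, 1951)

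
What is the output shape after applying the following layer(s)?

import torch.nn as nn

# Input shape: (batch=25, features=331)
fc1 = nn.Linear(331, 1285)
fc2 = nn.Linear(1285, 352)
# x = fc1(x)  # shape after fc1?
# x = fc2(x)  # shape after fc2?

Input shape: (25, 331)
  -> after fc1: (25, 1285)
Output shape: (25, 352)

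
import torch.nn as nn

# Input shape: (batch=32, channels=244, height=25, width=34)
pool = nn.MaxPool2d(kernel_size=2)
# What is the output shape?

Input shape: (32, 244, 25, 34)
Output shape: (32, 244, 12, 17)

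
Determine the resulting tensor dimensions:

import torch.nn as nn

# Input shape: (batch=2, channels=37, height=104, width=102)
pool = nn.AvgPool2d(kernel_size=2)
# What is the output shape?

Input shape: (2, 37, 104, 102)
Output shape: (2, 37, 52, 51)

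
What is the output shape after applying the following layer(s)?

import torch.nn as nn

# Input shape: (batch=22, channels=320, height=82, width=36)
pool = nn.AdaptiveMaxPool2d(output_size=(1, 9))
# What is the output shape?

Input shape: (22, 320, 82, 36)
Output shape: (22, 320, 1, 9)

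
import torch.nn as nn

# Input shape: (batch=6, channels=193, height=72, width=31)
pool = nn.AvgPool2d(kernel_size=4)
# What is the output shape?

Input shape: (6, 193, 72, 31)
Output shape: (6, 193, 18, 7)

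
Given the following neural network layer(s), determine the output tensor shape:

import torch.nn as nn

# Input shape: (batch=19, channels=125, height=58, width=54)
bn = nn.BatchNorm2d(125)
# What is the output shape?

Input shape: (19, 125, 58, 54)
Output shape: (19, 125, 58, 54)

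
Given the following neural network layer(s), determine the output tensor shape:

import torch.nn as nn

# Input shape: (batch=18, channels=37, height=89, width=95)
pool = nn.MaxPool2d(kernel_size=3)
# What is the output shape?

Input shape: (18, 37, 89, 95)
Output shape: (18, 37, 29, 31)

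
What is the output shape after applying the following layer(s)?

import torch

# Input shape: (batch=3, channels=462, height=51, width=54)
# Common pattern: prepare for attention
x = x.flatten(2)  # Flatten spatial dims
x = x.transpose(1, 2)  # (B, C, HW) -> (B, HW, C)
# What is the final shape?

Input shape: (3, 462, 51, 54)
  -> after flatten(2): (3, 462, 2754)
Output shape: (3, 2754, 462)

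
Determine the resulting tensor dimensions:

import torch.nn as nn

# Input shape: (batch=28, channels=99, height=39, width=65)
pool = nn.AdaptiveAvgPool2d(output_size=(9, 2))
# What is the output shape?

Input shape: (28, 99, 39, 65)
Output shape: (28, 99, 9, 2)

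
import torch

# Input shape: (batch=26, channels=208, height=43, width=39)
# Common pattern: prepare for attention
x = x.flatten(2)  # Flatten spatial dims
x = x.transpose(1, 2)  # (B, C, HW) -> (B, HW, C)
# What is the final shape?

Input shape: (26, 208, 43, 39)
  -> after flatten(2): (26, 208, 1677)
Output shape: (26, 1677, 208)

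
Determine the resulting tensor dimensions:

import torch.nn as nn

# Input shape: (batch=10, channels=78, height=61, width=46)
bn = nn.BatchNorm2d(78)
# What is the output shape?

Input shape: (10, 78, 61, 46)
Output shape: (10, 78, 61, 46)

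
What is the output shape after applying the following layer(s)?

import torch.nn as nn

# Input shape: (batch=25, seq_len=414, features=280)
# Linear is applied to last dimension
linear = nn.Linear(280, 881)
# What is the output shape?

Input shape: (25, 414, 280)
Output shape: (25, 414, 881)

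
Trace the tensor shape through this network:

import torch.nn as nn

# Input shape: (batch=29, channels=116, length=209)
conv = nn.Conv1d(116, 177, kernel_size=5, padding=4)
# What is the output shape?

Input shape: (29, 116, 209)
Output shape: (29, 177, 213)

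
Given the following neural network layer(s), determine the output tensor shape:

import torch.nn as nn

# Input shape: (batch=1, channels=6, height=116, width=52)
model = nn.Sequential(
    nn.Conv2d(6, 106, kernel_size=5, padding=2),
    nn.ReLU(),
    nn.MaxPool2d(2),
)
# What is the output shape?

Input shape: (1, 6, 116, 52)
  -> after Conv2d: (1, 106, 116, 52)
  -> after ReLU: (1, 106, 116, 52)
Output shape: (1, 106, 58, 26)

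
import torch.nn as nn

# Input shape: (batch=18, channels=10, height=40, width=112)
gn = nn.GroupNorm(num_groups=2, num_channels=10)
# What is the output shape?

Input shape: (18, 10, 40, 112)
Output shape: (18, 10, 40, 112)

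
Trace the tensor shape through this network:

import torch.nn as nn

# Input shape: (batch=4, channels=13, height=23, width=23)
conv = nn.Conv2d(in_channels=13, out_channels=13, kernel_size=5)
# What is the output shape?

Input shape: (4, 13, 23, 23)
Output shape: (4, 13, 19, 19)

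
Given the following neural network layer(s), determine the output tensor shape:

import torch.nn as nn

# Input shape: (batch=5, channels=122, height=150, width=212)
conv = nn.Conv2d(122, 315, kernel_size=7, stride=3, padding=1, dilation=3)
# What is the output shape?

Input shape: (5, 122, 150, 212)
Output shape: (5, 315, 45, 66)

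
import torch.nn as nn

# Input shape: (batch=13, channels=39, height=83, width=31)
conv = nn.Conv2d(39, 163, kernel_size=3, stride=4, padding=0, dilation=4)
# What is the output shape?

Input shape: (13, 39, 83, 31)
Output shape: (13, 163, 19, 6)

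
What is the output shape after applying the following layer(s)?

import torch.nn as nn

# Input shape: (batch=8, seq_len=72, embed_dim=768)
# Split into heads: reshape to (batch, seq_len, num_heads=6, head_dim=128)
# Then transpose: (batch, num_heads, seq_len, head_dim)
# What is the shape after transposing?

Input shape: (8, 72, 768)
  -> after reshape: (8, 72, 6, 128)
Output shape: (8, 6, 72, 128)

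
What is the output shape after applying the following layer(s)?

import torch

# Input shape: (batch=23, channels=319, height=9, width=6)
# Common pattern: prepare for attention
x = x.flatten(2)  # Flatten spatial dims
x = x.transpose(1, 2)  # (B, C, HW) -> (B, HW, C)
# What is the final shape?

Input shape: (23, 319, 9, 6)
  -> after flatten(2): (23, 319, 54)
Output shape: (23, 54, 319)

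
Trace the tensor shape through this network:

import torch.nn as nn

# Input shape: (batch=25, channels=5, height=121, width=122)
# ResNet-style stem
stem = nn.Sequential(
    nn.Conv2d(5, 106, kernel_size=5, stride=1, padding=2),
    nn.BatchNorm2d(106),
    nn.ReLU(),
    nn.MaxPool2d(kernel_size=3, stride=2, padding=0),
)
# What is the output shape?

Input shape: (25, 5, 121, 122)
  -> after Conv2d 5x5 stride=1: (25, 106, 121, 122)
Output shape: (25, 106, 60, 60)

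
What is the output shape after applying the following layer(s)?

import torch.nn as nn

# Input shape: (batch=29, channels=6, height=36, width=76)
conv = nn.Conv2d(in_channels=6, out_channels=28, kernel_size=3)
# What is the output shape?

Input shape: (29, 6, 36, 76)
Output shape: (29, 28, 34, 74)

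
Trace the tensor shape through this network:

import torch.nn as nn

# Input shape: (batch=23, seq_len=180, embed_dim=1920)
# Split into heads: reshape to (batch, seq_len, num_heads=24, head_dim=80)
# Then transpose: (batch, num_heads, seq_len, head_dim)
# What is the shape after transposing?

Input shape: (23, 180, 1920)
  -> after reshape: (23, 180, 24, 80)
Output shape: (23, 24, 180, 80)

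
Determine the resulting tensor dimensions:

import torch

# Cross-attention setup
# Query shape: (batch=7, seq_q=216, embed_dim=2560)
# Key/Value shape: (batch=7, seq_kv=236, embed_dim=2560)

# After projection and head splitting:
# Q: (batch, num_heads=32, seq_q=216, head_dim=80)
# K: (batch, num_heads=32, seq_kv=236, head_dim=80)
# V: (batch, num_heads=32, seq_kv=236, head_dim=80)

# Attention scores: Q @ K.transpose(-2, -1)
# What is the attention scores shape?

Input shape: (7, 216, 2560)
Output shape: (7, 32, 216, 236)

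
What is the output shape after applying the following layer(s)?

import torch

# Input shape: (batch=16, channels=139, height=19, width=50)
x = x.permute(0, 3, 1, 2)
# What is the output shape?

Input shape: (16, 139, 19, 50)
Output shape: (16, 50, 139, 19)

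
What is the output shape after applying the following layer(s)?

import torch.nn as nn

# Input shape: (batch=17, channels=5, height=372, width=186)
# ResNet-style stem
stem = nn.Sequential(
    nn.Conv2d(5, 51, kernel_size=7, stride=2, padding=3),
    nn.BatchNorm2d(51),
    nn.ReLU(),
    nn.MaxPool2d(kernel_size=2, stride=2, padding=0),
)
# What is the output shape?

Input shape: (17, 5, 372, 186)
  -> after Conv2d 7x7 stride=2: (17, 51, 186, 93)
Output shape: (17, 51, 93, 46)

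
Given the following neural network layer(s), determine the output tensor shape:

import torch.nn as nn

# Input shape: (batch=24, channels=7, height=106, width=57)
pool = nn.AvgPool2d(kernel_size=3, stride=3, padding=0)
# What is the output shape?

Input shape: (24, 7, 106, 57)
Output shape: (24, 7, 35, 19)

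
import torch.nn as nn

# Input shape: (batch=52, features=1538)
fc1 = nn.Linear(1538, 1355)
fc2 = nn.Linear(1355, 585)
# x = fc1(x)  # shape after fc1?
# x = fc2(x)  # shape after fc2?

Input shape: (52, 1538)
  -> after fc1: (52, 1355)
Output shape: (52, 585)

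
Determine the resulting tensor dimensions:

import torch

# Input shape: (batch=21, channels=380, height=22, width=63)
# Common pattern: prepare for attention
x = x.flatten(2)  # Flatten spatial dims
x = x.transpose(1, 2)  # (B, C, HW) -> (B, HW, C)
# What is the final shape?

Input shape: (21, 380, 22, 63)
  -> after flatten(2): (21, 380, 1386)
Output shape: (21, 1386, 380)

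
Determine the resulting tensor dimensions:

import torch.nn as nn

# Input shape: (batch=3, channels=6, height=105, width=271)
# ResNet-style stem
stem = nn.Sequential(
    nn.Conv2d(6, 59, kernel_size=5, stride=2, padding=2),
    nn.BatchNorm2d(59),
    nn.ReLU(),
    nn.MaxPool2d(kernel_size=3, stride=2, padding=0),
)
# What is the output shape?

Input shape: (3, 6, 105, 271)
  -> after Conv2d 5x5 stride=2: (3, 59, 53, 136)
Output shape: (3, 59, 26, 67)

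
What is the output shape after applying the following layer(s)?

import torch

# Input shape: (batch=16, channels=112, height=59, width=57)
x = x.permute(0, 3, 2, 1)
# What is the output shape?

Input shape: (16, 112, 59, 57)
Output shape: (16, 57, 59, 112)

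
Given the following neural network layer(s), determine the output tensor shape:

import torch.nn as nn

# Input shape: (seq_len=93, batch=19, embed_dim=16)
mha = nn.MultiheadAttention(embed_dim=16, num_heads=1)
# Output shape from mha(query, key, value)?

Input shape: (93, 19, 16)
Output shape: (93, 19, 16)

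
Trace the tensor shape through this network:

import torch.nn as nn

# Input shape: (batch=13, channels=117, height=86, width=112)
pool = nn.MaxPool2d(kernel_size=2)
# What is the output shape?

Input shape: (13, 117, 86, 112)
Output shape: (13, 117, 43, 56)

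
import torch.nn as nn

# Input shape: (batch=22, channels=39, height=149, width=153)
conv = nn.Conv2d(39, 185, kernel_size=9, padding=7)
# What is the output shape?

Input shape: (22, 39, 149, 153)
Output shape: (22, 185, 155, 159)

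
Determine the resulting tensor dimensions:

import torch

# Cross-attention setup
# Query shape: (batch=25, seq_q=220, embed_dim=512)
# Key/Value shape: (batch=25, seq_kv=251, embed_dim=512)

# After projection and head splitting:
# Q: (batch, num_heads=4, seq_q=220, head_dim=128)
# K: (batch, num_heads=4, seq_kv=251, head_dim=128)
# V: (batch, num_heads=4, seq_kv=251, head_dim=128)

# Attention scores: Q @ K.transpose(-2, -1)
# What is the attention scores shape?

Input shape: (25, 220, 512)
Output shape: (25, 4, 220, 251)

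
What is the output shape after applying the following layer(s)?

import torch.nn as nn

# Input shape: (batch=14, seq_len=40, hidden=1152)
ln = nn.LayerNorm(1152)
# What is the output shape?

Input shape: (14, 40, 1152)
Output shape: (14, 40, 1152)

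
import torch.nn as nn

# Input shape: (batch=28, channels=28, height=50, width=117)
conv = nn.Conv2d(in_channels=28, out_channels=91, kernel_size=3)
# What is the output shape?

Input shape: (28, 28, 50, 117)
Output shape: (28, 91, 48, 115)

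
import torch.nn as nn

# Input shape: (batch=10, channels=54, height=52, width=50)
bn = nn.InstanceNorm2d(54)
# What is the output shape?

Input shape: (10, 54, 52, 50)
Output shape: (10, 54, 52, 50)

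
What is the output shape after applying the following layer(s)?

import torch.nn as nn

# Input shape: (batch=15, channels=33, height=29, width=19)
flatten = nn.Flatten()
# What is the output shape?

Input shape: (15, 33, 29, 19)
Output shape: (15, 18183)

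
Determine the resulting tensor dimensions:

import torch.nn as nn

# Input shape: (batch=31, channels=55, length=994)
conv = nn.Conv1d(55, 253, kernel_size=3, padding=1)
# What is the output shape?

Input shape: (31, 55, 994)
Output shape: (31, 253, 994)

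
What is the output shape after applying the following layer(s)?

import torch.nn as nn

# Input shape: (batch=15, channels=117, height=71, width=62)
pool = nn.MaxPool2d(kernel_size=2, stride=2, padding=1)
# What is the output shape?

Input shape: (15, 117, 71, 62)
Output shape: (15, 117, 36, 32)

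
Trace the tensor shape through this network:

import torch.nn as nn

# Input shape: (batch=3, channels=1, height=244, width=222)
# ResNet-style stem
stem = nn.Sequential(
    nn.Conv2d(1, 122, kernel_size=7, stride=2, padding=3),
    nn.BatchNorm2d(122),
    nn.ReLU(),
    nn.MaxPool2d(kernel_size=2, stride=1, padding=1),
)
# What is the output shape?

Input shape: (3, 1, 244, 222)
  -> after Conv2d 7x7 stride=2: (3, 122, 122, 111)
Output shape: (3, 122, 123, 112)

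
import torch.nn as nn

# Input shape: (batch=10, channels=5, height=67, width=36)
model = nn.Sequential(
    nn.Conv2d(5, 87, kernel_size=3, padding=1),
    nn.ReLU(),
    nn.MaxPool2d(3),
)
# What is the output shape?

Input shape: (10, 5, 67, 36)
  -> after Conv2d: (10, 87, 67, 36)
  -> after ReLU: (10, 87, 67, 36)
Output shape: (10, 87, 22, 12)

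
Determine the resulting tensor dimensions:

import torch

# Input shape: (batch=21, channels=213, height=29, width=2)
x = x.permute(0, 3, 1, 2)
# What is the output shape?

Input shape: (21, 213, 29, 2)
Output shape: (21, 2, 213, 29)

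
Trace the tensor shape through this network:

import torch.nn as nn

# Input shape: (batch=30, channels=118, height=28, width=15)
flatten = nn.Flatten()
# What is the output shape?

Input shape: (30, 118, 28, 15)
Output shape: (30, 49560)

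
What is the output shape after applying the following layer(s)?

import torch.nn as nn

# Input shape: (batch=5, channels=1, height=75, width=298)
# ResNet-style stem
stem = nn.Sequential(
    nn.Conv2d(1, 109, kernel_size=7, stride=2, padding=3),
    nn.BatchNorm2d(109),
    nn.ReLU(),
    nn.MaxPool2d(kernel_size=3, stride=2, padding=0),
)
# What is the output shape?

Input shape: (5, 1, 75, 298)
  -> after Conv2d 7x7 stride=2: (5, 109, 38, 149)
Output shape: (5, 109, 18, 74)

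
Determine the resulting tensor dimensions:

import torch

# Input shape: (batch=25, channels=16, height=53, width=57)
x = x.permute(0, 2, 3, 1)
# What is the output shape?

Input shape: (25, 16, 53, 57)
Output shape: (25, 53, 57, 16)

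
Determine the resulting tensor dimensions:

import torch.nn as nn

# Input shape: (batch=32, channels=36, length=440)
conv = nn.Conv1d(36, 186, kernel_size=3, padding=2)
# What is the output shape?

Input shape: (32, 36, 440)
Output shape: (32, 186, 442)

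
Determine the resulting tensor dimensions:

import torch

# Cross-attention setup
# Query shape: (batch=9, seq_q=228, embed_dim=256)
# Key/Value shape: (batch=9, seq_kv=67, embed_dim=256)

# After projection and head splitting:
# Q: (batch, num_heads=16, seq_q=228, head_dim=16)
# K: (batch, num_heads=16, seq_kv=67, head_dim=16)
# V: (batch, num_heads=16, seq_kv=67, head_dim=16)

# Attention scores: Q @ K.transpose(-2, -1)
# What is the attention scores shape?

Input shape: (9, 228, 256)
Output shape: (9, 16, 228, 67)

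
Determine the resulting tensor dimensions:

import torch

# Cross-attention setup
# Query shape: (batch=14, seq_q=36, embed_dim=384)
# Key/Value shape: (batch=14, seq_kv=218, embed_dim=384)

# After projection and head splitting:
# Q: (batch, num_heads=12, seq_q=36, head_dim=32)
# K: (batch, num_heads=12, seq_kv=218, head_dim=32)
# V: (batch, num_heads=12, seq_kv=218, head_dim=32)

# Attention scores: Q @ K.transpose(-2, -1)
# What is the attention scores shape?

Input shape: (14, 36, 384)
Output shape: (14, 12, 36, 218)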